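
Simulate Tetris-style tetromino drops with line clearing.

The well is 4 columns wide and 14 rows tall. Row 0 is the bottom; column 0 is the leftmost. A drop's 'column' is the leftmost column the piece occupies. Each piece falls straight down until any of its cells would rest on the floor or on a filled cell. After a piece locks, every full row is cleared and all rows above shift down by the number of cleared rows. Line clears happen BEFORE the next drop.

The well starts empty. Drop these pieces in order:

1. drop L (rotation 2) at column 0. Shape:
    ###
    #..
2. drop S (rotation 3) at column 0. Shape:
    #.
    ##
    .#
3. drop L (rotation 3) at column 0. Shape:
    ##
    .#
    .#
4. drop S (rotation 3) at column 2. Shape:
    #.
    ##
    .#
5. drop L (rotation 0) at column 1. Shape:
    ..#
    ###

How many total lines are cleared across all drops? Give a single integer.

Answer: 1

Derivation:
Drop 1: L rot2 at col 0 lands with bottom-row=0; cleared 0 line(s) (total 0); column heights now [2 2 2 0], max=2
Drop 2: S rot3 at col 0 lands with bottom-row=2; cleared 0 line(s) (total 0); column heights now [5 4 2 0], max=5
Drop 3: L rot3 at col 0 lands with bottom-row=4; cleared 0 line(s) (total 0); column heights now [7 7 2 0], max=7
Drop 4: S rot3 at col 2 lands with bottom-row=1; cleared 1 line(s) (total 1); column heights now [6 6 3 2], max=6
Drop 5: L rot0 at col 1 lands with bottom-row=6; cleared 0 line(s) (total 1); column heights now [6 7 7 8], max=8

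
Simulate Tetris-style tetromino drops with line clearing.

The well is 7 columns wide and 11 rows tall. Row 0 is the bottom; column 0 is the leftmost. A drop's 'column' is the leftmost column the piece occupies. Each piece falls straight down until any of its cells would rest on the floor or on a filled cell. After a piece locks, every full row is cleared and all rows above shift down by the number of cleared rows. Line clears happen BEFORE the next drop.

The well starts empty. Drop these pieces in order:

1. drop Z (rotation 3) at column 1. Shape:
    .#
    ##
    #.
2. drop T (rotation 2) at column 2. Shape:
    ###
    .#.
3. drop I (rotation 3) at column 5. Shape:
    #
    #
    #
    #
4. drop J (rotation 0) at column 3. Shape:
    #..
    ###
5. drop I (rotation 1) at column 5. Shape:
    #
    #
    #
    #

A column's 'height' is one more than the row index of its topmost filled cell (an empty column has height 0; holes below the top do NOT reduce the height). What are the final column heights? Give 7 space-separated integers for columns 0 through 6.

Drop 1: Z rot3 at col 1 lands with bottom-row=0; cleared 0 line(s) (total 0); column heights now [0 2 3 0 0 0 0], max=3
Drop 2: T rot2 at col 2 lands with bottom-row=2; cleared 0 line(s) (total 0); column heights now [0 2 4 4 4 0 0], max=4
Drop 3: I rot3 at col 5 lands with bottom-row=0; cleared 0 line(s) (total 0); column heights now [0 2 4 4 4 4 0], max=4
Drop 4: J rot0 at col 3 lands with bottom-row=4; cleared 0 line(s) (total 0); column heights now [0 2 4 6 5 5 0], max=6
Drop 5: I rot1 at col 5 lands with bottom-row=5; cleared 0 line(s) (total 0); column heights now [0 2 4 6 5 9 0], max=9

Answer: 0 2 4 6 5 9 0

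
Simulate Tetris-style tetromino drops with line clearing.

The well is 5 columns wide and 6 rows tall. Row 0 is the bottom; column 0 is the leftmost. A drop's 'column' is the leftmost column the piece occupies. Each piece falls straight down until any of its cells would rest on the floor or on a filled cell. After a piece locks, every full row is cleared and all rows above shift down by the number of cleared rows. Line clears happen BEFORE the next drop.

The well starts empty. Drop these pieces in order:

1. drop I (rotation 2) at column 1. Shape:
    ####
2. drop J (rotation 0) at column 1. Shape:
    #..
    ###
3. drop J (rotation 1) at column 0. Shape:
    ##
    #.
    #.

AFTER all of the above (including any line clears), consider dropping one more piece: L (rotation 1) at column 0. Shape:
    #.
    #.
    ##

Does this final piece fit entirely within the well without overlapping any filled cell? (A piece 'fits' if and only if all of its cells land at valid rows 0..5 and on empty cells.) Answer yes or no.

Answer: no

Derivation:
Drop 1: I rot2 at col 1 lands with bottom-row=0; cleared 0 line(s) (total 0); column heights now [0 1 1 1 1], max=1
Drop 2: J rot0 at col 1 lands with bottom-row=1; cleared 0 line(s) (total 0); column heights now [0 3 2 2 1], max=3
Drop 3: J rot1 at col 0 lands with bottom-row=1; cleared 0 line(s) (total 0); column heights now [4 4 2 2 1], max=4
Test piece L rot1 at col 0 (width 2): heights before test = [4 4 2 2 1]; fits = False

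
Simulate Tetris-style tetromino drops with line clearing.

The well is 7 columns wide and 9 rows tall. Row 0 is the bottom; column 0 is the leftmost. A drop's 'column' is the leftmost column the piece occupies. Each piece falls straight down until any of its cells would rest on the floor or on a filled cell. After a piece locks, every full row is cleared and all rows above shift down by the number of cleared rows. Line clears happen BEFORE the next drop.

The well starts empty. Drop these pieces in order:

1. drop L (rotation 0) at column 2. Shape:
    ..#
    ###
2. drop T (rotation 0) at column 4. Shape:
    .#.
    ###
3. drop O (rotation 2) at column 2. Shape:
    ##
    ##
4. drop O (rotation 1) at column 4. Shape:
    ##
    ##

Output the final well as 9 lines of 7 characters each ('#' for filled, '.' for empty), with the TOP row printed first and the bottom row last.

Drop 1: L rot0 at col 2 lands with bottom-row=0; cleared 0 line(s) (total 0); column heights now [0 0 1 1 2 0 0], max=2
Drop 2: T rot0 at col 4 lands with bottom-row=2; cleared 0 line(s) (total 0); column heights now [0 0 1 1 3 4 3], max=4
Drop 3: O rot2 at col 2 lands with bottom-row=1; cleared 0 line(s) (total 0); column heights now [0 0 3 3 3 4 3], max=4
Drop 4: O rot1 at col 4 lands with bottom-row=4; cleared 0 line(s) (total 0); column heights now [0 0 3 3 6 6 3], max=6

Answer: .......
.......
.......
....##.
....##.
.....#.
..#####
..###..
..###..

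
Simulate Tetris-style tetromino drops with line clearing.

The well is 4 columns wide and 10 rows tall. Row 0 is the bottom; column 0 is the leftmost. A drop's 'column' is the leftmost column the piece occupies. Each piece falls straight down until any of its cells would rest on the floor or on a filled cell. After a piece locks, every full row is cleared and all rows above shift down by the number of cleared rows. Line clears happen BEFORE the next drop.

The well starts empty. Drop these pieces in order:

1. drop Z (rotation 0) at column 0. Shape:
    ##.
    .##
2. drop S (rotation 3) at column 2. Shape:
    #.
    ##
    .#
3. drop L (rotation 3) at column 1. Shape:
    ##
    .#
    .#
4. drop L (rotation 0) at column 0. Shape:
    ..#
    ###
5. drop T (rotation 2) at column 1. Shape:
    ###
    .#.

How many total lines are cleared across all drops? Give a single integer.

Drop 1: Z rot0 at col 0 lands with bottom-row=0; cleared 0 line(s) (total 0); column heights now [2 2 1 0], max=2
Drop 2: S rot3 at col 2 lands with bottom-row=0; cleared 1 line(s) (total 1); column heights now [0 1 2 1], max=2
Drop 3: L rot3 at col 1 lands with bottom-row=2; cleared 0 line(s) (total 1); column heights now [0 5 5 1], max=5
Drop 4: L rot0 at col 0 lands with bottom-row=5; cleared 0 line(s) (total 1); column heights now [6 6 7 1], max=7
Drop 5: T rot2 at col 1 lands with bottom-row=7; cleared 0 line(s) (total 1); column heights now [6 9 9 9], max=9

Answer: 1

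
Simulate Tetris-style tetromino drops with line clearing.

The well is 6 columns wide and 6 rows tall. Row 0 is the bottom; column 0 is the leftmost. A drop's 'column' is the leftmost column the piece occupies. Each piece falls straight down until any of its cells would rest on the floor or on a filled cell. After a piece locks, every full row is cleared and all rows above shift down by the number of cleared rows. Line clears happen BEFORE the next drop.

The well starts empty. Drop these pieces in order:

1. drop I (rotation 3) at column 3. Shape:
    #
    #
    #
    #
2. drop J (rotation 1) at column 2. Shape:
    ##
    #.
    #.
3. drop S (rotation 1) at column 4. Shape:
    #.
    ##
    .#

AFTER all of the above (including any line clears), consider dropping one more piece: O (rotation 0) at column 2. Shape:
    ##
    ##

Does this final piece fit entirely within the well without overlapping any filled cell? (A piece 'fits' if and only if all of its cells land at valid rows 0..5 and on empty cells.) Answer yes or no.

Answer: no

Derivation:
Drop 1: I rot3 at col 3 lands with bottom-row=0; cleared 0 line(s) (total 0); column heights now [0 0 0 4 0 0], max=4
Drop 2: J rot1 at col 2 lands with bottom-row=2; cleared 0 line(s) (total 0); column heights now [0 0 5 5 0 0], max=5
Drop 3: S rot1 at col 4 lands with bottom-row=0; cleared 0 line(s) (total 0); column heights now [0 0 5 5 3 2], max=5
Test piece O rot0 at col 2 (width 2): heights before test = [0 0 5 5 3 2]; fits = False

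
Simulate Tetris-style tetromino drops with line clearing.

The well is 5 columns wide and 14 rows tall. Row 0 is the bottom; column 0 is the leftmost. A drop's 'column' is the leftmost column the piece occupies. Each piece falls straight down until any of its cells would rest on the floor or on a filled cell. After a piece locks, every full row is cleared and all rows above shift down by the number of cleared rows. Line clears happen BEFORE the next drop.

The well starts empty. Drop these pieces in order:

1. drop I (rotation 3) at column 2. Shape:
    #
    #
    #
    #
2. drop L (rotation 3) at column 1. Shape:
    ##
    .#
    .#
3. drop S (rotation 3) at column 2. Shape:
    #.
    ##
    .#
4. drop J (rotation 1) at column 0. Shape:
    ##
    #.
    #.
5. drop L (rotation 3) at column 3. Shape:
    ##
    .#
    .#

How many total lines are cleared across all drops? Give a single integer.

Answer: 2

Derivation:
Drop 1: I rot3 at col 2 lands with bottom-row=0; cleared 0 line(s) (total 0); column heights now [0 0 4 0 0], max=4
Drop 2: L rot3 at col 1 lands with bottom-row=4; cleared 0 line(s) (total 0); column heights now [0 7 7 0 0], max=7
Drop 3: S rot3 at col 2 lands with bottom-row=6; cleared 0 line(s) (total 0); column heights now [0 7 9 8 0], max=9
Drop 4: J rot1 at col 0 lands with bottom-row=5; cleared 0 line(s) (total 0); column heights now [8 8 9 8 0], max=9
Drop 5: L rot3 at col 3 lands with bottom-row=6; cleared 2 line(s) (total 2); column heights now [6 0 7 7 7], max=7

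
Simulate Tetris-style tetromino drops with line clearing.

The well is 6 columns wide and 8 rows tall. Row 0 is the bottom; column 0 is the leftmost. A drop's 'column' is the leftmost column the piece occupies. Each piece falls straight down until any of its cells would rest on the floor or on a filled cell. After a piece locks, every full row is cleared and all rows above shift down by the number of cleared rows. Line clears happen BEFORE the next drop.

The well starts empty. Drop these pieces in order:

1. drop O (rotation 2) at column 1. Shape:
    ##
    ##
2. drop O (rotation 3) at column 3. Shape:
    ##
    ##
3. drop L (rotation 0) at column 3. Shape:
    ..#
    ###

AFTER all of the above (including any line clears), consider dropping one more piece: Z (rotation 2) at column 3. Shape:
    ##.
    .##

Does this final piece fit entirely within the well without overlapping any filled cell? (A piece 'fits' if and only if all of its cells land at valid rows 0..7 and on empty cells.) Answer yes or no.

Answer: yes

Derivation:
Drop 1: O rot2 at col 1 lands with bottom-row=0; cleared 0 line(s) (total 0); column heights now [0 2 2 0 0 0], max=2
Drop 2: O rot3 at col 3 lands with bottom-row=0; cleared 0 line(s) (total 0); column heights now [0 2 2 2 2 0], max=2
Drop 3: L rot0 at col 3 lands with bottom-row=2; cleared 0 line(s) (total 0); column heights now [0 2 2 3 3 4], max=4
Test piece Z rot2 at col 3 (width 3): heights before test = [0 2 2 3 3 4]; fits = True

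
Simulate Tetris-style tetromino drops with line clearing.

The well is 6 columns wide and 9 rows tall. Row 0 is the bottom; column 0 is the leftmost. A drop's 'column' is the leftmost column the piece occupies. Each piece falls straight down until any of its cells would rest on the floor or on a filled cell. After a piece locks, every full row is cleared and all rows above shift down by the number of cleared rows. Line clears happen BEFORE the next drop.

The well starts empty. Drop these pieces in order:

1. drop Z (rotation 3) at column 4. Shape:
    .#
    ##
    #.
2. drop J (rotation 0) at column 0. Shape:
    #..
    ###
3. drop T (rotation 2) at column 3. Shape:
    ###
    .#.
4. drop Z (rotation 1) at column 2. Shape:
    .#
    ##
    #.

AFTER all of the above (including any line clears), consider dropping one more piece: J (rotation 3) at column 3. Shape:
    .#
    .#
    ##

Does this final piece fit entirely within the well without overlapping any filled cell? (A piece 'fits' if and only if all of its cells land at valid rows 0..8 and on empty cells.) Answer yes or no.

Answer: yes

Derivation:
Drop 1: Z rot3 at col 4 lands with bottom-row=0; cleared 0 line(s) (total 0); column heights now [0 0 0 0 2 3], max=3
Drop 2: J rot0 at col 0 lands with bottom-row=0; cleared 0 line(s) (total 0); column heights now [2 1 1 0 2 3], max=3
Drop 3: T rot2 at col 3 lands with bottom-row=2; cleared 0 line(s) (total 0); column heights now [2 1 1 4 4 4], max=4
Drop 4: Z rot1 at col 2 lands with bottom-row=3; cleared 0 line(s) (total 0); column heights now [2 1 5 6 4 4], max=6
Test piece J rot3 at col 3 (width 2): heights before test = [2 1 5 6 4 4]; fits = True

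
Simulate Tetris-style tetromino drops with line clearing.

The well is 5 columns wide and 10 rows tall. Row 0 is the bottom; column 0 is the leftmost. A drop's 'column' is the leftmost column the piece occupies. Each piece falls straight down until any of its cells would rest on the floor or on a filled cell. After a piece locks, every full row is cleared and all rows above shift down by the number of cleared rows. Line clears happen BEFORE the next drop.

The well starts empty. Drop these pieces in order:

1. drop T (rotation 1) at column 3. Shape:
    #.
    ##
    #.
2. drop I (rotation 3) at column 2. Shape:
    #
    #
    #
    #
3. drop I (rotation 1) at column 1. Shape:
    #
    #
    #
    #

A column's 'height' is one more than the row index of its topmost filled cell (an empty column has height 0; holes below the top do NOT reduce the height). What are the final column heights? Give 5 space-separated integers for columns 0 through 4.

Answer: 0 4 4 3 2

Derivation:
Drop 1: T rot1 at col 3 lands with bottom-row=0; cleared 0 line(s) (total 0); column heights now [0 0 0 3 2], max=3
Drop 2: I rot3 at col 2 lands with bottom-row=0; cleared 0 line(s) (total 0); column heights now [0 0 4 3 2], max=4
Drop 3: I rot1 at col 1 lands with bottom-row=0; cleared 0 line(s) (total 0); column heights now [0 4 4 3 2], max=4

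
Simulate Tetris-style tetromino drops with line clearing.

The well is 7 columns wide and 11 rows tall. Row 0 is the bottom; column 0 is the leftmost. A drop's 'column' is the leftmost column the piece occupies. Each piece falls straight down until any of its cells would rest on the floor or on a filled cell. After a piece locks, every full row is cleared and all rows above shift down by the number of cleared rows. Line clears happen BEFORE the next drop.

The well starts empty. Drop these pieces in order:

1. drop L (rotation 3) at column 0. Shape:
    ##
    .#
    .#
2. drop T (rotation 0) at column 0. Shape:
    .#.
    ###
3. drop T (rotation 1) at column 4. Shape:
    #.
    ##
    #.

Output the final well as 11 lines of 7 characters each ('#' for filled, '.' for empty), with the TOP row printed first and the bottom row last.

Drop 1: L rot3 at col 0 lands with bottom-row=0; cleared 0 line(s) (total 0); column heights now [3 3 0 0 0 0 0], max=3
Drop 2: T rot0 at col 0 lands with bottom-row=3; cleared 0 line(s) (total 0); column heights now [4 5 4 0 0 0 0], max=5
Drop 3: T rot1 at col 4 lands with bottom-row=0; cleared 0 line(s) (total 0); column heights now [4 5 4 0 3 2 0], max=5

Answer: .......
.......
.......
.......
.......
.......
.#.....
###....
##..#..
.#..##.
.#..#..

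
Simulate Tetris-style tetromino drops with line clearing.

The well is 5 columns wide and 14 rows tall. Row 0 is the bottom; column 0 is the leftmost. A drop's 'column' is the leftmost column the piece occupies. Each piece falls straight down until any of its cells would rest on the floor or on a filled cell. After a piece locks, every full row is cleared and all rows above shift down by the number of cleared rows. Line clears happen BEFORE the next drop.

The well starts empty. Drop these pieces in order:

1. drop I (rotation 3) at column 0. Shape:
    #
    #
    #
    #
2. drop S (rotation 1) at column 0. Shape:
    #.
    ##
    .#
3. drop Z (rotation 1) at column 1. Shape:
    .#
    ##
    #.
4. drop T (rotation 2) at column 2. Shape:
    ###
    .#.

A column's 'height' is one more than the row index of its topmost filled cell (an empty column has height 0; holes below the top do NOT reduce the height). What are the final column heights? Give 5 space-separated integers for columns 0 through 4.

Answer: 6 7 9 9 9

Derivation:
Drop 1: I rot3 at col 0 lands with bottom-row=0; cleared 0 line(s) (total 0); column heights now [4 0 0 0 0], max=4
Drop 2: S rot1 at col 0 lands with bottom-row=3; cleared 0 line(s) (total 0); column heights now [6 5 0 0 0], max=6
Drop 3: Z rot1 at col 1 lands with bottom-row=5; cleared 0 line(s) (total 0); column heights now [6 7 8 0 0], max=8
Drop 4: T rot2 at col 2 lands with bottom-row=7; cleared 0 line(s) (total 0); column heights now [6 7 9 9 9], max=9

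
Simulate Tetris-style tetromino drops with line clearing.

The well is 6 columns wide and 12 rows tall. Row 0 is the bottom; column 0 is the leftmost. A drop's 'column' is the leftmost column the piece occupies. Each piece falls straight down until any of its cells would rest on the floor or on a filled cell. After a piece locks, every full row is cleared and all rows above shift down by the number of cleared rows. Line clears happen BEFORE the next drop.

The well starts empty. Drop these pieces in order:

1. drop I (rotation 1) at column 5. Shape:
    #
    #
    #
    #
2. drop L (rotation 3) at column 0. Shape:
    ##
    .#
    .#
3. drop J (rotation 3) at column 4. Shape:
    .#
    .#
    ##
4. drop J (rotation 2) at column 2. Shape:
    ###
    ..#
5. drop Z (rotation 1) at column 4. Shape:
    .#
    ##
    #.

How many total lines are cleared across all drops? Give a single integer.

Answer: 0

Derivation:
Drop 1: I rot1 at col 5 lands with bottom-row=0; cleared 0 line(s) (total 0); column heights now [0 0 0 0 0 4], max=4
Drop 2: L rot3 at col 0 lands with bottom-row=0; cleared 0 line(s) (total 0); column heights now [3 3 0 0 0 4], max=4
Drop 3: J rot3 at col 4 lands with bottom-row=4; cleared 0 line(s) (total 0); column heights now [3 3 0 0 5 7], max=7
Drop 4: J rot2 at col 2 lands with bottom-row=5; cleared 0 line(s) (total 0); column heights now [3 3 7 7 7 7], max=7
Drop 5: Z rot1 at col 4 lands with bottom-row=7; cleared 0 line(s) (total 0); column heights now [3 3 7 7 9 10], max=10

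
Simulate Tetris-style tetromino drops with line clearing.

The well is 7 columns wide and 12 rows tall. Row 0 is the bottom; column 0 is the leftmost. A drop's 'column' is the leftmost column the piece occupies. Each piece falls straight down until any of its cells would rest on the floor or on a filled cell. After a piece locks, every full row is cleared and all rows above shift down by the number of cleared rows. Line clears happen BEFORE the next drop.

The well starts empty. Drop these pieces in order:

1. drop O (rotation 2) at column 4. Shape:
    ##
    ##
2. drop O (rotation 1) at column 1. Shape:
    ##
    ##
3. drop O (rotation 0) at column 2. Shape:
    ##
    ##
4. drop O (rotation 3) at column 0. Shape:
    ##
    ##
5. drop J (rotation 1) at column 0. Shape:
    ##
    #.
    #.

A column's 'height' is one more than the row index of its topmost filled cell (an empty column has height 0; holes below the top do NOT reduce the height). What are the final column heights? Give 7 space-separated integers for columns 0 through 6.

Answer: 7 7 4 4 2 2 0

Derivation:
Drop 1: O rot2 at col 4 lands with bottom-row=0; cleared 0 line(s) (total 0); column heights now [0 0 0 0 2 2 0], max=2
Drop 2: O rot1 at col 1 lands with bottom-row=0; cleared 0 line(s) (total 0); column heights now [0 2 2 0 2 2 0], max=2
Drop 3: O rot0 at col 2 lands with bottom-row=2; cleared 0 line(s) (total 0); column heights now [0 2 4 4 2 2 0], max=4
Drop 4: O rot3 at col 0 lands with bottom-row=2; cleared 0 line(s) (total 0); column heights now [4 4 4 4 2 2 0], max=4
Drop 5: J rot1 at col 0 lands with bottom-row=4; cleared 0 line(s) (total 0); column heights now [7 7 4 4 2 2 0], max=7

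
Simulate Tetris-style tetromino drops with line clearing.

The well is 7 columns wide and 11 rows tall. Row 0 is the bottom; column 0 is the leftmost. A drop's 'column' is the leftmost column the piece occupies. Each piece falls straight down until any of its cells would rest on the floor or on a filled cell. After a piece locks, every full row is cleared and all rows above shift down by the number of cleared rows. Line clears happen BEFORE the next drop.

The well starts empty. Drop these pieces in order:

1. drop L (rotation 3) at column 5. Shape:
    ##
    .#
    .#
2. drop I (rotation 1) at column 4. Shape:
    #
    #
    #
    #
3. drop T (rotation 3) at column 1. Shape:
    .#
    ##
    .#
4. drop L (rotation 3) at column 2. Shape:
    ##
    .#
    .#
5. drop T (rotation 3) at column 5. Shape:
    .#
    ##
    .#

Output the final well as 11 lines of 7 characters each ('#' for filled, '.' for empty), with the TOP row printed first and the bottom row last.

Answer: .......
.......
.......
.......
.......
......#
.....##
..###.#
..#####
.####.#
..#.#.#

Derivation:
Drop 1: L rot3 at col 5 lands with bottom-row=0; cleared 0 line(s) (total 0); column heights now [0 0 0 0 0 3 3], max=3
Drop 2: I rot1 at col 4 lands with bottom-row=0; cleared 0 line(s) (total 0); column heights now [0 0 0 0 4 3 3], max=4
Drop 3: T rot3 at col 1 lands with bottom-row=0; cleared 0 line(s) (total 0); column heights now [0 2 3 0 4 3 3], max=4
Drop 4: L rot3 at col 2 lands with bottom-row=1; cleared 0 line(s) (total 0); column heights now [0 2 4 4 4 3 3], max=4
Drop 5: T rot3 at col 5 lands with bottom-row=3; cleared 0 line(s) (total 0); column heights now [0 2 4 4 4 5 6], max=6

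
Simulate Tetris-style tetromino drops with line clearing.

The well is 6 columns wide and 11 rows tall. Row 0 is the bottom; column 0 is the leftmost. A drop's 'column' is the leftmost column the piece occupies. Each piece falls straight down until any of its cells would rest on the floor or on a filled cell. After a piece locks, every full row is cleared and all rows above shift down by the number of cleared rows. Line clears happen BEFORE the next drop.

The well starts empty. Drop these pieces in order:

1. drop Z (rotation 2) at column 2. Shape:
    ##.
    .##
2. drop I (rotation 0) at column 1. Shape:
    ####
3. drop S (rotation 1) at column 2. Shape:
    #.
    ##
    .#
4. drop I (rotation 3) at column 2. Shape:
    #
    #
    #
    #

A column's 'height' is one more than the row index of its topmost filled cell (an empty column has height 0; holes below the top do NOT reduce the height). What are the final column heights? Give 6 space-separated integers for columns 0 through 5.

Drop 1: Z rot2 at col 2 lands with bottom-row=0; cleared 0 line(s) (total 0); column heights now [0 0 2 2 1 0], max=2
Drop 2: I rot0 at col 1 lands with bottom-row=2; cleared 0 line(s) (total 0); column heights now [0 3 3 3 3 0], max=3
Drop 3: S rot1 at col 2 lands with bottom-row=3; cleared 0 line(s) (total 0); column heights now [0 3 6 5 3 0], max=6
Drop 4: I rot3 at col 2 lands with bottom-row=6; cleared 0 line(s) (total 0); column heights now [0 3 10 5 3 0], max=10

Answer: 0 3 10 5 3 0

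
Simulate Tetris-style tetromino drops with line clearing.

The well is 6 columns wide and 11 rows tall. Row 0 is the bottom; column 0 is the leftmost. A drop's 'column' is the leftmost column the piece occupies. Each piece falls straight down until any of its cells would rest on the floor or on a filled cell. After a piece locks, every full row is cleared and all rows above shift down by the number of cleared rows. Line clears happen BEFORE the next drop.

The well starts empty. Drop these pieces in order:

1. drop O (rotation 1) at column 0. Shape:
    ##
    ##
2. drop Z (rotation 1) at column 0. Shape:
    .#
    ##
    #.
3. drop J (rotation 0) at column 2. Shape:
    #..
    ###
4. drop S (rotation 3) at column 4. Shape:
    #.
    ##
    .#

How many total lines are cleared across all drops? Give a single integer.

Drop 1: O rot1 at col 0 lands with bottom-row=0; cleared 0 line(s) (total 0); column heights now [2 2 0 0 0 0], max=2
Drop 2: Z rot1 at col 0 lands with bottom-row=2; cleared 0 line(s) (total 0); column heights now [4 5 0 0 0 0], max=5
Drop 3: J rot0 at col 2 lands with bottom-row=0; cleared 0 line(s) (total 0); column heights now [4 5 2 1 1 0], max=5
Drop 4: S rot3 at col 4 lands with bottom-row=0; cleared 1 line(s) (total 1); column heights now [3 4 1 0 2 1], max=4

Answer: 1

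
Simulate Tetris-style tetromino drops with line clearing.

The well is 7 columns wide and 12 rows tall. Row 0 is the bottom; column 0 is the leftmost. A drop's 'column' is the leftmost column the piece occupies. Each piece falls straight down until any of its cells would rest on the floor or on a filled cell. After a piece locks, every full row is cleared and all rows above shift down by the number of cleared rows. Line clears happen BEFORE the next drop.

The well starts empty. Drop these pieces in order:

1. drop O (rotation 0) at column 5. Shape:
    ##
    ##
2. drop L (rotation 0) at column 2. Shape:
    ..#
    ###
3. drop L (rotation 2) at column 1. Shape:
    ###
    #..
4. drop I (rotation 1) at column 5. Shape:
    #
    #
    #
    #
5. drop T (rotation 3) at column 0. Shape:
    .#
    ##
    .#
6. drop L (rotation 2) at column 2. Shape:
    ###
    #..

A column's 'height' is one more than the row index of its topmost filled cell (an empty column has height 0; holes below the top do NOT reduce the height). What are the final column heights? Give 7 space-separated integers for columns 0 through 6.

Answer: 4 5 4 4 4 6 2

Derivation:
Drop 1: O rot0 at col 5 lands with bottom-row=0; cleared 0 line(s) (total 0); column heights now [0 0 0 0 0 2 2], max=2
Drop 2: L rot0 at col 2 lands with bottom-row=0; cleared 0 line(s) (total 0); column heights now [0 0 1 1 2 2 2], max=2
Drop 3: L rot2 at col 1 lands with bottom-row=0; cleared 0 line(s) (total 0); column heights now [0 2 2 2 2 2 2], max=2
Drop 4: I rot1 at col 5 lands with bottom-row=2; cleared 0 line(s) (total 0); column heights now [0 2 2 2 2 6 2], max=6
Drop 5: T rot3 at col 0 lands with bottom-row=2; cleared 0 line(s) (total 0); column heights now [4 5 2 2 2 6 2], max=6
Drop 6: L rot2 at col 2 lands with bottom-row=2; cleared 0 line(s) (total 0); column heights now [4 5 4 4 4 6 2], max=6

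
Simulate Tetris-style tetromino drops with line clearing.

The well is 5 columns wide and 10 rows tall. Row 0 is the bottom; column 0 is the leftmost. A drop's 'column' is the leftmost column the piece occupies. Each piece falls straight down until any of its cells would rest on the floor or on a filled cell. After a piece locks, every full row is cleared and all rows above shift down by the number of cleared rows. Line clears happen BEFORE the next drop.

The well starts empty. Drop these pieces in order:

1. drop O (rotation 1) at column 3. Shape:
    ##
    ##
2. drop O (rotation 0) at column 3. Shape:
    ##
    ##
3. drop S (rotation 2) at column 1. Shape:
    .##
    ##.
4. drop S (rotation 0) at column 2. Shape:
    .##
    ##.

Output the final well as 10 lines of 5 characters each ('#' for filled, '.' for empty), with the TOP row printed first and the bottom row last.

Drop 1: O rot1 at col 3 lands with bottom-row=0; cleared 0 line(s) (total 0); column heights now [0 0 0 2 2], max=2
Drop 2: O rot0 at col 3 lands with bottom-row=2; cleared 0 line(s) (total 0); column heights now [0 0 0 4 4], max=4
Drop 3: S rot2 at col 1 lands with bottom-row=3; cleared 0 line(s) (total 0); column heights now [0 4 5 5 4], max=5
Drop 4: S rot0 at col 2 lands with bottom-row=5; cleared 0 line(s) (total 0); column heights now [0 4 6 7 7], max=7

Answer: .....
.....
.....
...##
..##.
..##.
.####
...##
...##
...##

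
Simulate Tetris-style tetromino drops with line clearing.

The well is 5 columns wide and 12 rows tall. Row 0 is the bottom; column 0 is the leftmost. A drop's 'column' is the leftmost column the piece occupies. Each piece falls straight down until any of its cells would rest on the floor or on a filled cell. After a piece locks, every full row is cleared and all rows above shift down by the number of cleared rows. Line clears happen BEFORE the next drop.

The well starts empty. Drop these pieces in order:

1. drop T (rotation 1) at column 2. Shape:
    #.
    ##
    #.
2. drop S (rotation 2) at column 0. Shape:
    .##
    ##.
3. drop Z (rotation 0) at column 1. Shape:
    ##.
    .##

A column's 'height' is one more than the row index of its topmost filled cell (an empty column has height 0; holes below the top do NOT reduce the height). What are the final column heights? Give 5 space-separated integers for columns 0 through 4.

Drop 1: T rot1 at col 2 lands with bottom-row=0; cleared 0 line(s) (total 0); column heights now [0 0 3 2 0], max=3
Drop 2: S rot2 at col 0 lands with bottom-row=2; cleared 0 line(s) (total 0); column heights now [3 4 4 2 0], max=4
Drop 3: Z rot0 at col 1 lands with bottom-row=4; cleared 0 line(s) (total 0); column heights now [3 6 6 5 0], max=6

Answer: 3 6 6 5 0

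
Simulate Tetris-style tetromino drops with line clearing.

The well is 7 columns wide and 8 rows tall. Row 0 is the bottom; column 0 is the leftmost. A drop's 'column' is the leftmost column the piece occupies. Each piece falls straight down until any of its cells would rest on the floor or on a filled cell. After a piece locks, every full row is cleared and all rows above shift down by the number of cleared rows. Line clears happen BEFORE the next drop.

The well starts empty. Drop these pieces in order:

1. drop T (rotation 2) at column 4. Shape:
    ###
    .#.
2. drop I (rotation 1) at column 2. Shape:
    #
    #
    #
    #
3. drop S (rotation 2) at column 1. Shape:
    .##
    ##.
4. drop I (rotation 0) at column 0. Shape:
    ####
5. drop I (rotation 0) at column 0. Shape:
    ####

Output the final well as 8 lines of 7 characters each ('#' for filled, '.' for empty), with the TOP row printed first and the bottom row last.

Answer: ####...
####...
..##...
.##....
..#....
..#....
..#.###
..#..#.

Derivation:
Drop 1: T rot2 at col 4 lands with bottom-row=0; cleared 0 line(s) (total 0); column heights now [0 0 0 0 2 2 2], max=2
Drop 2: I rot1 at col 2 lands with bottom-row=0; cleared 0 line(s) (total 0); column heights now [0 0 4 0 2 2 2], max=4
Drop 3: S rot2 at col 1 lands with bottom-row=4; cleared 0 line(s) (total 0); column heights now [0 5 6 6 2 2 2], max=6
Drop 4: I rot0 at col 0 lands with bottom-row=6; cleared 0 line(s) (total 0); column heights now [7 7 7 7 2 2 2], max=7
Drop 5: I rot0 at col 0 lands with bottom-row=7; cleared 0 line(s) (total 0); column heights now [8 8 8 8 2 2 2], max=8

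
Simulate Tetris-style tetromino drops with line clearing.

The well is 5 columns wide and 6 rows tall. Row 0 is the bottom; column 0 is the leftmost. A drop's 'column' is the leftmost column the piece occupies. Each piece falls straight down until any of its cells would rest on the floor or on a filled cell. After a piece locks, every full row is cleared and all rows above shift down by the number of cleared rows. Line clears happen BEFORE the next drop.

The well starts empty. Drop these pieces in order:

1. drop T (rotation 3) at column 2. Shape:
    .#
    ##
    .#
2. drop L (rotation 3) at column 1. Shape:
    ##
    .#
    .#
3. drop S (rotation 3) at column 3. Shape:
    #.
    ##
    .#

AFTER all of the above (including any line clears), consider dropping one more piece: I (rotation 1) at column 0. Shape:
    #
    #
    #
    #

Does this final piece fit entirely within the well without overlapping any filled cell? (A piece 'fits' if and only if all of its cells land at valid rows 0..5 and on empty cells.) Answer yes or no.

Drop 1: T rot3 at col 2 lands with bottom-row=0; cleared 0 line(s) (total 0); column heights now [0 0 2 3 0], max=3
Drop 2: L rot3 at col 1 lands with bottom-row=2; cleared 0 line(s) (total 0); column heights now [0 5 5 3 0], max=5
Drop 3: S rot3 at col 3 lands with bottom-row=2; cleared 0 line(s) (total 0); column heights now [0 5 5 5 4], max=5
Test piece I rot1 at col 0 (width 1): heights before test = [0 5 5 5 4]; fits = True

Answer: yes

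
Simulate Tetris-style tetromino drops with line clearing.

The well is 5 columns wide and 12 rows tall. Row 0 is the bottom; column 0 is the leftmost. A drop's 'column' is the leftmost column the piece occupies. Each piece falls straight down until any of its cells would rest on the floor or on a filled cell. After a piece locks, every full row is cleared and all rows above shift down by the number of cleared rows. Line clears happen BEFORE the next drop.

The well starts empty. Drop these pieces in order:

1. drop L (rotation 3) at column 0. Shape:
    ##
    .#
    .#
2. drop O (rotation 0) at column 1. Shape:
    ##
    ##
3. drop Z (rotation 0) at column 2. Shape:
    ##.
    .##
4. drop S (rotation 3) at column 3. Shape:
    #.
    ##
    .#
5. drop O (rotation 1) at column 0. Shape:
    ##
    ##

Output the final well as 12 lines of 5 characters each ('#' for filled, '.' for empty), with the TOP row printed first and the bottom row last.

Drop 1: L rot3 at col 0 lands with bottom-row=0; cleared 0 line(s) (total 0); column heights now [3 3 0 0 0], max=3
Drop 2: O rot0 at col 1 lands with bottom-row=3; cleared 0 line(s) (total 0); column heights now [3 5 5 0 0], max=5
Drop 3: Z rot0 at col 2 lands with bottom-row=4; cleared 0 line(s) (total 0); column heights now [3 5 6 6 5], max=6
Drop 4: S rot3 at col 3 lands with bottom-row=5; cleared 0 line(s) (total 0); column heights now [3 5 6 8 7], max=8
Drop 5: O rot1 at col 0 lands with bottom-row=5; cleared 1 line(s) (total 1); column heights now [6 6 5 7 6], max=7

Answer: .....
.....
.....
.....
.....
...#.
##.##
.####
.##..
##...
.#...
.#...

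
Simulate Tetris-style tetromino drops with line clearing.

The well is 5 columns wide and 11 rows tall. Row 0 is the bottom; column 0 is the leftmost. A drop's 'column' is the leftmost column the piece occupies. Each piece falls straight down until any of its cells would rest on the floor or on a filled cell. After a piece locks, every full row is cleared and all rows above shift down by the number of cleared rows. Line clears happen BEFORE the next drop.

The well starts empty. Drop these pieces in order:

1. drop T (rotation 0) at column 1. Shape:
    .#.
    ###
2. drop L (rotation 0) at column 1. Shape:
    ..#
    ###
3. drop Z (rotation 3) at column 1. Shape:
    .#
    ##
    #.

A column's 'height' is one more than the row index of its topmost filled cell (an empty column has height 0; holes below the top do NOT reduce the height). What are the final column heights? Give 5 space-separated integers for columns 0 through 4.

Answer: 0 5 6 4 0

Derivation:
Drop 1: T rot0 at col 1 lands with bottom-row=0; cleared 0 line(s) (total 0); column heights now [0 1 2 1 0], max=2
Drop 2: L rot0 at col 1 lands with bottom-row=2; cleared 0 line(s) (total 0); column heights now [0 3 3 4 0], max=4
Drop 3: Z rot3 at col 1 lands with bottom-row=3; cleared 0 line(s) (total 0); column heights now [0 5 6 4 0], max=6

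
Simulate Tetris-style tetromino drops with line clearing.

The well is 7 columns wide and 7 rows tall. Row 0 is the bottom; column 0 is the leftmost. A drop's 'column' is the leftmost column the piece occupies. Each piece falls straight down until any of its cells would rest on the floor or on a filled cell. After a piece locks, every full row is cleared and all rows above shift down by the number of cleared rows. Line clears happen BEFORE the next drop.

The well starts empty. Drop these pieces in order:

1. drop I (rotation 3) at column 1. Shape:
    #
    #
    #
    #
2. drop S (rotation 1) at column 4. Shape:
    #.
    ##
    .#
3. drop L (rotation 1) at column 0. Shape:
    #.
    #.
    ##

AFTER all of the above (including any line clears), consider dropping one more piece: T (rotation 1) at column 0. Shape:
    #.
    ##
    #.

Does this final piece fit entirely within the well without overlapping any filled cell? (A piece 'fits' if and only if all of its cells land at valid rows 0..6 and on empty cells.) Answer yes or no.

Drop 1: I rot3 at col 1 lands with bottom-row=0; cleared 0 line(s) (total 0); column heights now [0 4 0 0 0 0 0], max=4
Drop 2: S rot1 at col 4 lands with bottom-row=0; cleared 0 line(s) (total 0); column heights now [0 4 0 0 3 2 0], max=4
Drop 3: L rot1 at col 0 lands with bottom-row=4; cleared 0 line(s) (total 0); column heights now [7 5 0 0 3 2 0], max=7
Test piece T rot1 at col 0 (width 2): heights before test = [7 5 0 0 3 2 0]; fits = False

Answer: no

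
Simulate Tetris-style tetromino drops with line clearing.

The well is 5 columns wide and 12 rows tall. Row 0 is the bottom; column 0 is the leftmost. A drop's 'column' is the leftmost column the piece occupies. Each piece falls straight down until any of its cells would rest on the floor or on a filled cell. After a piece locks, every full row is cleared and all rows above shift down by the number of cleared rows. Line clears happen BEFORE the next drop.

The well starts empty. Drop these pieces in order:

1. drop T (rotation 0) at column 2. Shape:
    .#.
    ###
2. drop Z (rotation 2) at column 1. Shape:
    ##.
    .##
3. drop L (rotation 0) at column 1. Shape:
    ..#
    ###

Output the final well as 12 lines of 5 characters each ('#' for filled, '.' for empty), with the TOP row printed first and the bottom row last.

Drop 1: T rot0 at col 2 lands with bottom-row=0; cleared 0 line(s) (total 0); column heights now [0 0 1 2 1], max=2
Drop 2: Z rot2 at col 1 lands with bottom-row=2; cleared 0 line(s) (total 0); column heights now [0 4 4 3 1], max=4
Drop 3: L rot0 at col 1 lands with bottom-row=4; cleared 0 line(s) (total 0); column heights now [0 5 5 6 1], max=6

Answer: .....
.....
.....
.....
.....
.....
...#.
.###.
.##..
..##.
...#.
..###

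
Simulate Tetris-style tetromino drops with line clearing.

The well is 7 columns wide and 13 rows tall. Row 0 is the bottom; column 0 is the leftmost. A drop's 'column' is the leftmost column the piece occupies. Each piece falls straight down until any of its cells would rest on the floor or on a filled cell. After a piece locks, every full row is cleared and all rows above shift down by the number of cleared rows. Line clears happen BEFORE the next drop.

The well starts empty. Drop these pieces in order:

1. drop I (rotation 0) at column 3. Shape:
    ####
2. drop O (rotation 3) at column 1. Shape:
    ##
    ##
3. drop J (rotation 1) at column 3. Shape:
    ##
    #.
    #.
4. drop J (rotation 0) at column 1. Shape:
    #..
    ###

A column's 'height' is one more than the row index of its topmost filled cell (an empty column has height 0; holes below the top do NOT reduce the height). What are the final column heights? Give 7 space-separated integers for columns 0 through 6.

Drop 1: I rot0 at col 3 lands with bottom-row=0; cleared 0 line(s) (total 0); column heights now [0 0 0 1 1 1 1], max=1
Drop 2: O rot3 at col 1 lands with bottom-row=0; cleared 0 line(s) (total 0); column heights now [0 2 2 1 1 1 1], max=2
Drop 3: J rot1 at col 3 lands with bottom-row=1; cleared 0 line(s) (total 0); column heights now [0 2 2 4 4 1 1], max=4
Drop 4: J rot0 at col 1 lands with bottom-row=4; cleared 0 line(s) (total 0); column heights now [0 6 5 5 4 1 1], max=6

Answer: 0 6 5 5 4 1 1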